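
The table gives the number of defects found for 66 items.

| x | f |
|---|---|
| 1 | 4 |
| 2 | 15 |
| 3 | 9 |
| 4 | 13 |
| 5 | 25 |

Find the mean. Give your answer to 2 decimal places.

3.61

Values: 1, 2, 3, 4, 5
Σfx = 4×1 + 15×2 + 9×3 + 13×4 + 25×5 = 238
n = Σf = 66
Mean = 238 / 66 = 3.6061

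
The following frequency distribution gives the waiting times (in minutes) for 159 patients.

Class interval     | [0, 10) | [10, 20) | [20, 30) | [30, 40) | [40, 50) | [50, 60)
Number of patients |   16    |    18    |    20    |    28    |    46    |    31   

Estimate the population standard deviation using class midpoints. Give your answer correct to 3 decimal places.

Midpoints: 5, 15, 25, 35, 45, 55
n = 159, Σfm = 5605, mean = 35.2516
Σfm² = 238175
Σf(m − x̄)² = Σfm² − (Σfm)²/n = 238175 − 5605²/159 = 40589.9371
Population variance = 40589.9371 / 159 = 255.2826
Standard deviation = √255.2826 = 15.9776

15.978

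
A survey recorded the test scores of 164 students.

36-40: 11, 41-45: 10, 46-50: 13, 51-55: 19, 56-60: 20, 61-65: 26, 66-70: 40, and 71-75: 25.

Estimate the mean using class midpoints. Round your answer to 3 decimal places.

59.890

Midpoints: 38, 43, 48, 53, 58, 63, 68, 73
Σfm = 11×38 + 10×43 + 13×48 + 19×53 + 20×58 + 26×63 + 40×68 + 25×73 = 9822
n = Σf = 164
Mean = 9822 / 164 = 59.8902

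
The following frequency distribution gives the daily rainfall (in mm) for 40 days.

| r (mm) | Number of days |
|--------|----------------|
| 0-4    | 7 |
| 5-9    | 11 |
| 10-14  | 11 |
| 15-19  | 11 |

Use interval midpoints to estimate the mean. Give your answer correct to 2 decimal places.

Midpoints: 2, 7, 12, 17
Σfm = 7×2 + 11×7 + 11×12 + 11×17 = 410
n = Σf = 40
Mean = 410 / 40 = 10.2500

10.25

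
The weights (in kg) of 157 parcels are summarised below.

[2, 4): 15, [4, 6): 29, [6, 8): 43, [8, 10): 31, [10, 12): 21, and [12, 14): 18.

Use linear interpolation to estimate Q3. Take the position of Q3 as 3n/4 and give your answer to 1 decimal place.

Cumulative frequencies: 15, 44, 87, 118, 139, 157
n = 157; position = 3n/4 = 117.75.
This falls in the class [8, 10): L = 8, F = 87, f = 31, h = 2.
Upper quartile ≈ 8 + ((117.75 − 87) / 31) × 2 = 9.9839

10.0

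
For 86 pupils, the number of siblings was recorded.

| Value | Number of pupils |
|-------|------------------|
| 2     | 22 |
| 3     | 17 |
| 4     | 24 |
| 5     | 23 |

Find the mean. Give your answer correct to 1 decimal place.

3.6

Values: 2, 3, 4, 5
Σfx = 22×2 + 17×3 + 24×4 + 23×5 = 306
n = Σf = 86
Mean = 306 / 86 = 3.5581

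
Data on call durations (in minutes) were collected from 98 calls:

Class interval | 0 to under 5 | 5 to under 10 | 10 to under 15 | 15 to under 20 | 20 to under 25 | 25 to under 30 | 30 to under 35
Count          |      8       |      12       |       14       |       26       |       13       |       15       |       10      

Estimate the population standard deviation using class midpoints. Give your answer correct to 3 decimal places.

Midpoints: 2.5, 7.5, 12.5, 17.5, 22.5, 27.5, 32.5
n = 98, Σfm = 1770, mean = 18.0612
Σfm² = 39362.5
Σf(m − x̄)² = Σfm² − (Σfm)²/n = 39362.5 − 1770²/98 = 7394.1327
Population variance = 7394.1327 / 98 = 75.4503
Standard deviation = √75.4503 = 8.6862

8.686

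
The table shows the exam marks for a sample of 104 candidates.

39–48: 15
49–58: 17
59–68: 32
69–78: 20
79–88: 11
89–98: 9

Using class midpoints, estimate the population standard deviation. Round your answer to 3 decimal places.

14.456

Midpoints: 43.5, 53.5, 63.5, 73.5, 83.5, 93.5
n = 104, Σfm = 6824, mean = 65.6154
Σfm² = 469494
Σf(m − x̄)² = Σfm² − (Σfm)²/n = 469494 − 6824²/104 = 21734.6154
Population variance = 21734.6154 / 104 = 208.9867
Standard deviation = √208.9867 = 14.4564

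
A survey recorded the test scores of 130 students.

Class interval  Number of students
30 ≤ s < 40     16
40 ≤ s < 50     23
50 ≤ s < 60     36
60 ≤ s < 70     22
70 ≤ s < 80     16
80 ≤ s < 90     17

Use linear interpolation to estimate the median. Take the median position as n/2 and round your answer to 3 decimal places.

57.222

Cumulative frequencies: 16, 39, 75, 97, 113, 130
n = 130; position = n/2 = 65.
This falls in the class 50 ≤ s < 60: L = 50, F = 39, f = 36, h = 10.
Median ≈ 50 + ((65 − 39) / 36) × 10 = 57.2222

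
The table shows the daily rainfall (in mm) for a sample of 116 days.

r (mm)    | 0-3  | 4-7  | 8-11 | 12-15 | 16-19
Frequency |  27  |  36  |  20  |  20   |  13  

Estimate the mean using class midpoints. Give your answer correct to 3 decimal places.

Midpoints: 1.5, 5.5, 9.5, 13.5, 17.5
Σfm = 27×1.5 + 36×5.5 + 20×9.5 + 20×13.5 + 13×17.5 = 926
n = Σf = 116
Mean = 926 / 116 = 7.9828

7.983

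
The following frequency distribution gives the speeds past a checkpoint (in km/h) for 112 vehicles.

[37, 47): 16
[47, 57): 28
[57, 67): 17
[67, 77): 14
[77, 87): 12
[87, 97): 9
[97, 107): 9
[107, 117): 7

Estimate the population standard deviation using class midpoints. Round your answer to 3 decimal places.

21.180

Midpoints: 42, 52, 62, 72, 82, 92, 102, 112
n = 112, Σfm = 7704, mean = 68.7857
Σfm² = 580168
Σf(m − x̄)² = Σfm² − (Σfm)²/n = 580168 − 7704²/112 = 50242.8571
Population variance = 50242.8571 / 112 = 448.5969
Standard deviation = √448.5969 = 21.1801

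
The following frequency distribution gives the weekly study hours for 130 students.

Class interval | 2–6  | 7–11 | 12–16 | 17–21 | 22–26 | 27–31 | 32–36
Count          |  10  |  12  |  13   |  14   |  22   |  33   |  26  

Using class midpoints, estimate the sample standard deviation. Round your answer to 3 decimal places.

9.479

Midpoints: 4, 9, 14, 19, 24, 29, 34
n = 130, Σfm = 2965, mean = 22.8077
Σfm² = 79215
Σf(m − x̄)² = Σfm² − (Σfm)²/n = 79215 − 2965²/130 = 11590.1923
Sample variance = 11590.1923 / 129 = 89.8465
Standard deviation = √89.8465 = 9.4787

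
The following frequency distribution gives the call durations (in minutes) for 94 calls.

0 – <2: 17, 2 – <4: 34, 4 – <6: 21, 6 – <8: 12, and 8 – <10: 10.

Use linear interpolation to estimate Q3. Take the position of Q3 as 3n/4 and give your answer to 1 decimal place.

5.9

Cumulative frequencies: 17, 51, 72, 84, 94
n = 94; position = 3n/4 = 70.5.
This falls in the class 4 – <6: L = 4, F = 51, f = 21, h = 2.
Upper quartile ≈ 4 + ((70.5 − 51) / 21) × 2 = 5.8571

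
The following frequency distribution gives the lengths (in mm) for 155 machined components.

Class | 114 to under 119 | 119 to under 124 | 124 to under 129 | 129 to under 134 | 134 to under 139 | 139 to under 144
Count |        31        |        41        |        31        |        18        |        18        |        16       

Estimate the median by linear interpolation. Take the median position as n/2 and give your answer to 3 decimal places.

124.887

Cumulative frequencies: 31, 72, 103, 121, 139, 155
n = 155; position = n/2 = 77.5.
This falls in the class 124 to under 129: L = 124, F = 72, f = 31, h = 5.
Median ≈ 124 + ((77.5 − 72) / 31) × 5 = 124.8871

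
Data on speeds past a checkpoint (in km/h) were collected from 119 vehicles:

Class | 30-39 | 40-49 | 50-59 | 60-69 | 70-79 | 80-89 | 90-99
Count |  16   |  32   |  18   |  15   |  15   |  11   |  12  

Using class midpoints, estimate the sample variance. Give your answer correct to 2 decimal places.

364.15

Midpoints: 34.5, 44.5, 54.5, 64.5, 74.5, 84.5, 94.5
n = 119, Σfm = 7105.5, mean = 59.7101
Σfm² = 467239.75
Σf(m − x̄)² = Σfm² − (Σfm)²/n = 467239.75 − 7105.5²/119 = 42969.7479
Sample variance = 42969.7479 / 118 = 364.1504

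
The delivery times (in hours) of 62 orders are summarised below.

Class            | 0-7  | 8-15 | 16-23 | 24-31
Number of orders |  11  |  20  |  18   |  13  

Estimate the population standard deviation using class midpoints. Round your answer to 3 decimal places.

8.092

Midpoints: 3.5, 11.5, 19.5, 27.5
n = 62, Σfm = 977, mean = 15.7581
Σfm² = 19455.5
Σf(m − x̄)² = Σfm² − (Σfm)²/n = 19455.5 − 977²/62 = 4059.8710
Population variance = 4059.8710 / 62 = 65.4818
Standard deviation = √65.4818 = 8.0921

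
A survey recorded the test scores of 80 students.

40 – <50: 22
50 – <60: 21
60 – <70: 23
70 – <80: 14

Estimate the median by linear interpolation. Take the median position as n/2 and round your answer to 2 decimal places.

58.57

Cumulative frequencies: 22, 43, 66, 80
n = 80; position = n/2 = 40.
This falls in the class 50 – <60: L = 50, F = 22, f = 21, h = 10.
Median ≈ 50 + ((40 − 22) / 21) × 10 = 58.5714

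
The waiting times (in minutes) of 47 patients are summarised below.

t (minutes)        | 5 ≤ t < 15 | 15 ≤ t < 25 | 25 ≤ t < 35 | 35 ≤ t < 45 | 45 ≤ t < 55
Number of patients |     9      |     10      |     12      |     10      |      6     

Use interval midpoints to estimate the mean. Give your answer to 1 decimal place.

28.7

Midpoints: 10, 20, 30, 40, 50
Σfm = 9×10 + 10×20 + 12×30 + 10×40 + 6×50 = 1350
n = Σf = 47
Mean = 1350 / 47 = 28.7234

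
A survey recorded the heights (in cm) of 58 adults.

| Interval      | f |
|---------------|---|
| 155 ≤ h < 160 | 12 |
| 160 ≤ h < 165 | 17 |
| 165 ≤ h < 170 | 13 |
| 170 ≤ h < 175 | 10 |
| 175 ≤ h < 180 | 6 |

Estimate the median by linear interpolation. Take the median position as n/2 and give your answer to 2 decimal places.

Cumulative frequencies: 12, 29, 42, 52, 58
n = 58; position = n/2 = 29.
This falls in the class 160 ≤ h < 165: L = 160, F = 12, f = 17, h = 5.
Median ≈ 160 + ((29 − 12) / 17) × 5 = 165.0000

165.00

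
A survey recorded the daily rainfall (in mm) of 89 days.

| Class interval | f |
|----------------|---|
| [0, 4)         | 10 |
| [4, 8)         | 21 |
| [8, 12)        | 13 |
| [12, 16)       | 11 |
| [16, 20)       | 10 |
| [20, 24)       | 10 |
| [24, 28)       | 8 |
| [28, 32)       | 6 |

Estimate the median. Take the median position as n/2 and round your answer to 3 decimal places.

Cumulative frequencies: 10, 31, 44, 55, 65, 75, 83, 89
n = 89; position = n/2 = 44.5.
This falls in the class [12, 16): L = 12, F = 44, f = 11, h = 4.
Median ≈ 12 + ((44.5 − 44) / 11) × 4 = 12.1818

12.182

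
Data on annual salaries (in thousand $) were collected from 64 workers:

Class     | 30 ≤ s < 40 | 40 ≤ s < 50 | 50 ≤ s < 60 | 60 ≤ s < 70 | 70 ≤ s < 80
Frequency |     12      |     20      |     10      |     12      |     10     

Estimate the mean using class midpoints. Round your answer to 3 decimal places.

53.125

Midpoints: 35, 45, 55, 65, 75
Σfm = 12×35 + 20×45 + 10×55 + 12×65 + 10×75 = 3400
n = Σf = 64
Mean = 3400 / 64 = 53.1250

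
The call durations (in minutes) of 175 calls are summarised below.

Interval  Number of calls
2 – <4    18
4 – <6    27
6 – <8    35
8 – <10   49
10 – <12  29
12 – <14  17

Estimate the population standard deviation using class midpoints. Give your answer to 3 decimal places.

2.890

Midpoints: 3, 5, 7, 9, 11, 13
n = 175, Σfm = 1415, mean = 8.0857
Σfm² = 12903
Σf(m − x̄)² = Σfm² − (Σfm)²/n = 12903 − 1415²/175 = 1461.7143
Population variance = 1461.7143 / 175 = 8.3527
Standard deviation = √8.3527 = 2.8901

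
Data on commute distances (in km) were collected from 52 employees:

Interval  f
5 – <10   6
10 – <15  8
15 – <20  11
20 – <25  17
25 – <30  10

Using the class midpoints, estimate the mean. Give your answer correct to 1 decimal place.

Midpoints: 7.5, 12.5, 17.5, 22.5, 27.5
Σfm = 6×7.5 + 8×12.5 + 11×17.5 + 17×22.5 + 10×27.5 = 995
n = Σf = 52
Mean = 995 / 52 = 19.1346

19.1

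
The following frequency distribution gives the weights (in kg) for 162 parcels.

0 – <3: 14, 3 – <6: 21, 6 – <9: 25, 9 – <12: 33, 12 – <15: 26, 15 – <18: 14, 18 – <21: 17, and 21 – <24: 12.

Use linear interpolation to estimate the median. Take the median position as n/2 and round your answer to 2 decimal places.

Cumulative frequencies: 14, 35, 60, 93, 119, 133, 150, 162
n = 162; position = n/2 = 81.
This falls in the class 9 – <12: L = 9, F = 60, f = 33, h = 3.
Median ≈ 9 + ((81 − 60) / 33) × 3 = 10.9091

10.91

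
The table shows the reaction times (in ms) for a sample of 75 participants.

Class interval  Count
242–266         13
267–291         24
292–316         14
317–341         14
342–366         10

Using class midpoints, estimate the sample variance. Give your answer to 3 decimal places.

1069.144

Midpoints: 254, 279, 304, 329, 354
n = 75, Σfm = 22400, mean = 298.6667
Σfm² = 6769250
Σf(m − x̄)² = Σfm² − (Σfm)²/n = 6769250 − 22400²/75 = 79116.6667
Sample variance = 79116.6667 / 74 = 1069.1441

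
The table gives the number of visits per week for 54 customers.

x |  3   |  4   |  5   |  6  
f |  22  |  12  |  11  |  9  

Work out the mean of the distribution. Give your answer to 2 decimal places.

4.13

Values: 3, 4, 5, 6
Σfx = 22×3 + 12×4 + 11×5 + 9×6 = 223
n = Σf = 54
Mean = 223 / 54 = 4.1296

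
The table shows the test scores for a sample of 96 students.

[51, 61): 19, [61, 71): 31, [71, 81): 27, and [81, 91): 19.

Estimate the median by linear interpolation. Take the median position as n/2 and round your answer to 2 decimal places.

70.35

Cumulative frequencies: 19, 50, 77, 96
n = 96; position = n/2 = 48.
This falls in the class [61, 71): L = 61, F = 19, f = 31, h = 10.
Median ≈ 61 + ((48 − 19) / 31) × 10 = 70.3548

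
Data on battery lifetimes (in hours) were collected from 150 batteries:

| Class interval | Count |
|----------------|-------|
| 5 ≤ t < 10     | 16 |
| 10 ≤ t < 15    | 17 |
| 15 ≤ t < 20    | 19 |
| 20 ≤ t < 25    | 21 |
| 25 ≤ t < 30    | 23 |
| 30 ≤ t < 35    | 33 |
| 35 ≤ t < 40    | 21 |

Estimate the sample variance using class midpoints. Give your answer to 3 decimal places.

Midpoints: 7.5, 12.5, 17.5, 22.5, 27.5, 32.5, 37.5
n = 150, Σfm = 3630, mean = 24.2000
Σfm² = 101787.5
Σf(m − x̄)² = Σfm² − (Σfm)²/n = 101787.5 − 3630²/150 = 13941.5000
Sample variance = 13941.5000 / 149 = 93.5671

93.567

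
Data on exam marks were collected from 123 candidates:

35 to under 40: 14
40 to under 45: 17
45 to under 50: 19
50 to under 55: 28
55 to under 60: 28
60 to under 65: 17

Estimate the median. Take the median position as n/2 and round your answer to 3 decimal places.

52.054

Cumulative frequencies: 14, 31, 50, 78, 106, 123
n = 123; position = n/2 = 61.5.
This falls in the class 50 to under 55: L = 50, F = 50, f = 28, h = 5.
Median ≈ 50 + ((61.5 − 50) / 28) × 5 = 52.0536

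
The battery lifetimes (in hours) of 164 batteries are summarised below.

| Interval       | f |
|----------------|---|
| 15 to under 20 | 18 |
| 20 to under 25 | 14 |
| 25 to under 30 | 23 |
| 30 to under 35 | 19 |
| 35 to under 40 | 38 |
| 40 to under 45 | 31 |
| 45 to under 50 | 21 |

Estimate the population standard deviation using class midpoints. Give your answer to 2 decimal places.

9.33

Midpoints: 17.5, 22.5, 27.5, 32.5, 37.5, 42.5, 47.5
n = 164, Σfm = 5620, mean = 34.2683
Σfm² = 206875
Σf(m − x̄)² = Σfm² − (Σfm)²/n = 206875 − 5620²/164 = 14287.1951
Population variance = 14287.1951 / 164 = 87.1170
Standard deviation = √87.1170 = 9.3337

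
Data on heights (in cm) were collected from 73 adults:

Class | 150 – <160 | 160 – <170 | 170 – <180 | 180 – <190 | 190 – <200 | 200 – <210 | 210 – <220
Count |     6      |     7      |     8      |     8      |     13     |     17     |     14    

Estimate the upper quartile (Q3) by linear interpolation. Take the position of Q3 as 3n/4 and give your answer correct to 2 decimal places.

Cumulative frequencies: 6, 13, 21, 29, 42, 59, 73
n = 73; position = 3n/4 = 54.75.
This falls in the class 200 – <210: L = 200, F = 42, f = 17, h = 10.
Upper quartile ≈ 200 + ((54.75 − 42) / 17) × 10 = 207.5000

207.50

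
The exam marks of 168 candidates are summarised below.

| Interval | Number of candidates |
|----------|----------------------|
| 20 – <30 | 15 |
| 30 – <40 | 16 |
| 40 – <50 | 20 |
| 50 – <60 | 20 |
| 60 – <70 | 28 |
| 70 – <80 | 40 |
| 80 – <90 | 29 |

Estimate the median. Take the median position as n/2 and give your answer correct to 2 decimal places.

64.64

Cumulative frequencies: 15, 31, 51, 71, 99, 139, 168
n = 168; position = n/2 = 84.
This falls in the class 60 – <70: L = 60, F = 71, f = 28, h = 10.
Median ≈ 60 + ((84 − 71) / 28) × 10 = 64.6429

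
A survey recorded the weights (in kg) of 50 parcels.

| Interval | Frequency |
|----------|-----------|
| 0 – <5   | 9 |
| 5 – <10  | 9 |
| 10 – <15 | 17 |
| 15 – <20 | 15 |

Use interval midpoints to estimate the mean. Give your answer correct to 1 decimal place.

11.3

Midpoints: 2.5, 7.5, 12.5, 17.5
Σfm = 9×2.5 + 9×7.5 + 17×12.5 + 15×17.5 = 565
n = Σf = 50
Mean = 565 / 50 = 11.3000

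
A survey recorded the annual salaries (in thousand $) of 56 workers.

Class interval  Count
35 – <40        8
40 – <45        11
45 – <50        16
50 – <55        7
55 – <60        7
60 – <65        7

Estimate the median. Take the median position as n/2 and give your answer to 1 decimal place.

47.8

Cumulative frequencies: 8, 19, 35, 42, 49, 56
n = 56; position = n/2 = 28.
This falls in the class 45 – <50: L = 45, F = 19, f = 16, h = 5.
Median ≈ 45 + ((28 − 19) / 16) × 5 = 47.8125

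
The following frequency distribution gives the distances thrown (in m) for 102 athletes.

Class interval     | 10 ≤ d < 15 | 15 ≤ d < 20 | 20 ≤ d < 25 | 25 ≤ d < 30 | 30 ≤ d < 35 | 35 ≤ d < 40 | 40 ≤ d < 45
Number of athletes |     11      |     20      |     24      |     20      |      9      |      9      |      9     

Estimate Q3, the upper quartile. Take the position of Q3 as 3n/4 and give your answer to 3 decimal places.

30.833

Cumulative frequencies: 11, 31, 55, 75, 84, 93, 102
n = 102; position = 3n/4 = 76.5.
This falls in the class 30 ≤ d < 35: L = 30, F = 75, f = 9, h = 5.
Upper quartile ≈ 30 + ((76.5 − 75) / 9) × 5 = 30.8333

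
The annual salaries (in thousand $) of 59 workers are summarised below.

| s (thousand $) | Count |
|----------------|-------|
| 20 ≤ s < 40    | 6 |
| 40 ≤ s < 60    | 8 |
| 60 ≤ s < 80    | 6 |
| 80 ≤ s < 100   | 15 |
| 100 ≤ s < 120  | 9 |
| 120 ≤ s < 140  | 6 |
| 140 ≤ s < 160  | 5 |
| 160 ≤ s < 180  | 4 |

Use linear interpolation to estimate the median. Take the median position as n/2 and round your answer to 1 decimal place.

92.7

Cumulative frequencies: 6, 14, 20, 35, 44, 50, 55, 59
n = 59; position = n/2 = 29.5.
This falls in the class 80 ≤ s < 100: L = 80, F = 20, f = 15, h = 20.
Median ≈ 80 + ((29.5 − 20) / 15) × 20 = 92.6667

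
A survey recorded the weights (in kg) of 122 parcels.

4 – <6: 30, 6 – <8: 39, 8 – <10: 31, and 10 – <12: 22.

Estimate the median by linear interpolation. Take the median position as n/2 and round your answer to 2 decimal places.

7.59

Cumulative frequencies: 30, 69, 100, 122
n = 122; position = n/2 = 61.
This falls in the class 6 – <8: L = 6, F = 30, f = 39, h = 2.
Median ≈ 6 + ((61 − 30) / 39) × 2 = 7.5897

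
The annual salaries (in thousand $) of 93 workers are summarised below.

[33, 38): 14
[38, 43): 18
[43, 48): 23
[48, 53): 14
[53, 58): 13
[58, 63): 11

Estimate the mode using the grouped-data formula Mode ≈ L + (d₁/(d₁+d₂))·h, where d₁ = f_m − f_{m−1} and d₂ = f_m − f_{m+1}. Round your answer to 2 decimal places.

44.79

Modal class: [43, 48) (highest frequency 23).
d₁ = 23 − 18 = 5, d₂ = 23 − 14 = 9
Mode ≈ 43 + (5/(5+9)) × 5 = 43 + 1.7857 = 44.7857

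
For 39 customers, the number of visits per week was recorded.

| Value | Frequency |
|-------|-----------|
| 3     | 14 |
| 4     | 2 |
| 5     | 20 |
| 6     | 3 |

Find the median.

5

Cumulative frequencies: 14, 16, 36, 39
n = 39, so the median is the value in position (n+1)/2 = 20.
Position 20 falls at value 5.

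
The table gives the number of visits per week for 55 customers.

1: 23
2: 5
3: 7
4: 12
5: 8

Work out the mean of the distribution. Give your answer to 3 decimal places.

Values: 1, 2, 3, 4, 5
Σfx = 23×1 + 5×2 + 7×3 + 12×4 + 8×5 = 142
n = Σf = 55
Mean = 142 / 55 = 2.5818

2.582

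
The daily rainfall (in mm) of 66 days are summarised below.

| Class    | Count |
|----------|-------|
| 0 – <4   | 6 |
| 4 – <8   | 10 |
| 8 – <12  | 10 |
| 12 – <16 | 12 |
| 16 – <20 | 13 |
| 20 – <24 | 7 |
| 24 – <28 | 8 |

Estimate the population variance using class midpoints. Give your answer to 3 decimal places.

Midpoints: 2, 6, 10, 14, 18, 22, 26
n = 66, Σfm = 936, mean = 14.1818
Σfm² = 16744
Σf(m − x̄)² = Σfm² − (Σfm)²/n = 16744 − 936²/66 = 3469.8182
Population variance = 3469.8182 / 66 = 52.5730

52.573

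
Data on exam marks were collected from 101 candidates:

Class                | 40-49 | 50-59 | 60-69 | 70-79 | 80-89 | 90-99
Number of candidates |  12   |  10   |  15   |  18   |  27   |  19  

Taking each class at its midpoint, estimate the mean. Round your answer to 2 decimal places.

Midpoints: 44.5, 54.5, 64.5, 74.5, 84.5, 94.5
Σfm = 12×44.5 + 10×54.5 + 15×64.5 + 18×74.5 + 27×84.5 + 19×94.5 = 7464.5
n = Σf = 101
Mean = 7464.5 / 101 = 73.9059

73.91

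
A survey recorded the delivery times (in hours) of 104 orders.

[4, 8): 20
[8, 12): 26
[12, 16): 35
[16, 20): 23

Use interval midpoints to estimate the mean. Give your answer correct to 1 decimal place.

12.3

Midpoints: 6, 10, 14, 18
Σfm = 20×6 + 26×10 + 35×14 + 23×18 = 1284
n = Σf = 104
Mean = 1284 / 104 = 12.3462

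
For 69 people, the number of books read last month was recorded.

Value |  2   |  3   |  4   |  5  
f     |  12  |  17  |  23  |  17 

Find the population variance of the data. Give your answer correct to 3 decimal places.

Values: 2, 3, 4, 5
n = 69, Σfx = 252, mean = 3.6522
Σfx² = 994
Σf(x − x̄)² = Σfx² − (Σfx)²/n = 994 − 252²/69 = 73.6522
Population variance = 73.6522 / 69 = 1.0674

1.067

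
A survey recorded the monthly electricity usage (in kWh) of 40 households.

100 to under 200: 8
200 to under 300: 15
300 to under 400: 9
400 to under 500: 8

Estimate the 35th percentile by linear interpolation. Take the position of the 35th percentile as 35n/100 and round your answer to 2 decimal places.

240.00

Cumulative frequencies: 8, 23, 32, 40
n = 40; position = 35n/100 = 14.
This falls in the class 200 to under 300: L = 200, F = 8, f = 15, h = 100.
35th percentile ≈ 200 + ((14 − 8) / 15) × 100 = 240.0000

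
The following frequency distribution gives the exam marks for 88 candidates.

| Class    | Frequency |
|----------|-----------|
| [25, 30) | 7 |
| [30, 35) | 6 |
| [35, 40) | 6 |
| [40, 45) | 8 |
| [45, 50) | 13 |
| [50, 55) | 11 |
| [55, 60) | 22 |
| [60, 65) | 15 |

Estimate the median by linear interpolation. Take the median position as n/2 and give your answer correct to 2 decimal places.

51.82

Cumulative frequencies: 7, 13, 19, 27, 40, 51, 73, 88
n = 88; position = n/2 = 44.
This falls in the class [50, 55): L = 50, F = 40, f = 11, h = 5.
Median ≈ 50 + ((44 − 40) / 11) × 5 = 51.8182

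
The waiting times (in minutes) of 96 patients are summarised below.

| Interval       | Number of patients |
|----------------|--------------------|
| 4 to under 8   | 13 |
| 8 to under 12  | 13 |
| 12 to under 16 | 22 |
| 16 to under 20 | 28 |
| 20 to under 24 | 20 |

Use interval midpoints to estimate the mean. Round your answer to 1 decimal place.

Midpoints: 6, 10, 14, 18, 22
Σfm = 13×6 + 13×10 + 22×14 + 28×18 + 20×22 = 1460
n = Σf = 96
Mean = 1460 / 96 = 15.2083

15.2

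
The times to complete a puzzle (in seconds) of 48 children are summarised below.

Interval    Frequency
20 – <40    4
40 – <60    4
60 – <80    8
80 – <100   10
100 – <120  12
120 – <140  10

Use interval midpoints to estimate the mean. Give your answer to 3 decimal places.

91.667

Midpoints: 30, 50, 70, 90, 110, 130
Σfm = 4×30 + 4×50 + 8×70 + 10×90 + 12×110 + 10×130 = 4400
n = Σf = 48
Mean = 4400 / 48 = 91.6667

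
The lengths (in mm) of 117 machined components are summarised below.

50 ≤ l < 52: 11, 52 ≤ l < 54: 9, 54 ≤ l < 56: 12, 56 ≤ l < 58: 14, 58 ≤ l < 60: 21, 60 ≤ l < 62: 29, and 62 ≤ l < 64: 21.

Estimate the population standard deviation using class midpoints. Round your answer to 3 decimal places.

3.788

Midpoints: 51, 53, 55, 57, 59, 61, 63
n = 117, Σfm = 6827, mean = 58.3504
Σfm² = 400037
Σf(m − x̄)² = Σfm² − (Σfm)²/n = 400037 − 6827²/117 = 1678.6325
Population variance = 1678.6325 / 117 = 14.3473
Standard deviation = √14.3473 = 3.7878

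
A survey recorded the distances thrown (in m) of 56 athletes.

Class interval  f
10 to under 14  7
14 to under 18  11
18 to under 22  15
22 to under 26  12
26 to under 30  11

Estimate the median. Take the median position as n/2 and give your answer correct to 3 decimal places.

20.667

Cumulative frequencies: 7, 18, 33, 45, 56
n = 56; position = n/2 = 28.
This falls in the class 18 to under 22: L = 18, F = 18, f = 15, h = 4.
Median ≈ 18 + ((28 − 18) / 15) × 4 = 20.6667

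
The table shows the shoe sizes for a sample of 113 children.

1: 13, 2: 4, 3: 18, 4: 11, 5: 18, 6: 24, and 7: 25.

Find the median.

Cumulative frequencies: 13, 17, 35, 46, 64, 88, 113
n = 113, so the median is the value in position (n+1)/2 = 57.
Position 57 falls at value 5.

5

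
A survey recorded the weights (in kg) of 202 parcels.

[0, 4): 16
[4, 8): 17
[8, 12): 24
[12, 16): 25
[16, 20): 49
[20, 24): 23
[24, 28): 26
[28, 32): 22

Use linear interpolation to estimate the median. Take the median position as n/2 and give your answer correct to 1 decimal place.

17.6

Cumulative frequencies: 16, 33, 57, 82, 131, 154, 180, 202
n = 202; position = n/2 = 101.
This falls in the class [16, 20): L = 16, F = 82, f = 49, h = 4.
Median ≈ 16 + ((101 − 82) / 49) × 4 = 17.5510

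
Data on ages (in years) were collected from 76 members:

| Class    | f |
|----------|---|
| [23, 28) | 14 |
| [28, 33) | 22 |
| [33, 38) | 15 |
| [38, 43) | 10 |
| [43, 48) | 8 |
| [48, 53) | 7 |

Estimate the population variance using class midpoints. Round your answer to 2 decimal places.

Midpoints: 25.5, 30.5, 35.5, 40.5, 45.5, 50.5
n = 76, Σfm = 2683, mean = 35.3026
Σfm² = 99289
Σf(m − x̄)² = Σfm² − (Σfm)²/n = 99289 − 2683²/76 = 4572.0395
Population variance = 4572.0395 / 76 = 60.1584

60.16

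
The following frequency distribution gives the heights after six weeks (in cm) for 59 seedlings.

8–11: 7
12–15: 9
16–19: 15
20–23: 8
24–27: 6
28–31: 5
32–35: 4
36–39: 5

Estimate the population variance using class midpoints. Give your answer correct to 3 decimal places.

69.258

Midpoints: 9.5, 13.5, 17.5, 21.5, 25.5, 29.5, 33.5, 37.5
n = 59, Σfm = 1244.5, mean = 21.0932
Σfm² = 30336.75
Σf(m − x̄)² = Σfm² − (Σfm)²/n = 30336.75 − 1244.5²/59 = 4086.2373
Population variance = 4086.2373 / 59 = 69.2583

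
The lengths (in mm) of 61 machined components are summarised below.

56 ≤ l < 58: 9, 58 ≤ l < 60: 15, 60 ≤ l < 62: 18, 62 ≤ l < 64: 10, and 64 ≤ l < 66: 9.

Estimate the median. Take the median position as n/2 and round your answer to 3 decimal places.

60.722

Cumulative frequencies: 9, 24, 42, 52, 61
n = 61; position = n/2 = 30.5.
This falls in the class 60 ≤ l < 62: L = 60, F = 24, f = 18, h = 2.
Median ≈ 60 + ((30.5 − 24) / 18) × 2 = 60.7222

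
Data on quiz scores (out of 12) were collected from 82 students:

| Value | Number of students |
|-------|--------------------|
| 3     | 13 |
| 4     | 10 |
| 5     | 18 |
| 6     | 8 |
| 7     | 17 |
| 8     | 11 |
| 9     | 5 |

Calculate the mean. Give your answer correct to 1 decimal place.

5.7

Values: 3, 4, 5, 6, 7, 8, 9
Σfx = 13×3 + 10×4 + 18×5 + 8×6 + 17×7 + 11×8 + 5×9 = 469
n = Σf = 82
Mean = 469 / 82 = 5.7195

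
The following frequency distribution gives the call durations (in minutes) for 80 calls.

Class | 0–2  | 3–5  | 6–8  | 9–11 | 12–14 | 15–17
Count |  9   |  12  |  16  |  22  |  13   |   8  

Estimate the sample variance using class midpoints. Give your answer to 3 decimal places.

Midpoints: 1, 4, 7, 10, 13, 16
n = 80, Σfm = 686, mean = 8.5750
Σfm² = 7430
Σf(m − x̄)² = Σfm² − (Σfm)²/n = 7430 − 686²/80 = 1547.5500
Sample variance = 1547.5500 / 79 = 19.5892

19.589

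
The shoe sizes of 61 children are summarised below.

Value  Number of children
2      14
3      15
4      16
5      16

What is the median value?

Cumulative frequencies: 14, 29, 45, 61
n = 61, so the median is the value in position (n+1)/2 = 31.
Position 31 falls at value 4.

4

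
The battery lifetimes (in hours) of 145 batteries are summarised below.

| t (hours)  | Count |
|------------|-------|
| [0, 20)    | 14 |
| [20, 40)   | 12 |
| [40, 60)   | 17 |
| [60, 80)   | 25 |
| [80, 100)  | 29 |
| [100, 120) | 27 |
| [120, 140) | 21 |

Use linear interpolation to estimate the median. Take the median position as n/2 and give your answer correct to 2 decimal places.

Cumulative frequencies: 14, 26, 43, 68, 97, 124, 145
n = 145; position = n/2 = 72.5.
This falls in the class [80, 100): L = 80, F = 68, f = 29, h = 20.
Median ≈ 80 + ((72.5 − 68) / 29) × 20 = 83.1034

83.10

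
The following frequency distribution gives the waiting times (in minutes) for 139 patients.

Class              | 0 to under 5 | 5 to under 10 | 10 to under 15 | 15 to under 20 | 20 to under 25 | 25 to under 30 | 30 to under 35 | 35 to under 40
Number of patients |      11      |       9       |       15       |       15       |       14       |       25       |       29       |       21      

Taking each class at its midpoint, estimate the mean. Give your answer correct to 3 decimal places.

Midpoints: 2.5, 7.5, 12.5, 17.5, 22.5, 27.5, 32.5, 37.5
Σfm = 11×2.5 + 9×7.5 + 15×12.5 + 15×17.5 + 14×22.5 + 25×27.5 + 29×32.5 + 21×37.5 = 3277.5
n = Σf = 139
Mean = 3277.5 / 139 = 23.5791

23.579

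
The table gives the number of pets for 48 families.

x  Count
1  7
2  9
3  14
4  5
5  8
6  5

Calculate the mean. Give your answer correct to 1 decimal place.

3.3

Values: 1, 2, 3, 4, 5, 6
Σfx = 7×1 + 9×2 + 14×3 + 5×4 + 8×5 + 5×6 = 157
n = Σf = 48
Mean = 157 / 48 = 3.2708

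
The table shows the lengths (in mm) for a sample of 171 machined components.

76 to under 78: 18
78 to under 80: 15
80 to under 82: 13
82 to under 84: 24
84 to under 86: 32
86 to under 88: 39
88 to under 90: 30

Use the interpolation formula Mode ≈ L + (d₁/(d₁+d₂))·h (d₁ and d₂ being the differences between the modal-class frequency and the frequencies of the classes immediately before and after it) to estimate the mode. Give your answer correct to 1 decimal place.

86.9

Modal class: 86 to under 88 (highest frequency 39).
d₁ = 39 − 32 = 7, d₂ = 39 − 30 = 9
Mode ≈ 86 + (7/(7+9)) × 2 = 86 + 0.8750 = 86.8750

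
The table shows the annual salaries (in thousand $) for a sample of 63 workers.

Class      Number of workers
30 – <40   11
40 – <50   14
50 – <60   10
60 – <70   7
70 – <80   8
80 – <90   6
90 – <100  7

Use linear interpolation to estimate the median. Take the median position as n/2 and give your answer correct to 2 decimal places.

56.50

Cumulative frequencies: 11, 25, 35, 42, 50, 56, 63
n = 63; position = n/2 = 31.5.
This falls in the class 50 – <60: L = 50, F = 25, f = 10, h = 10.
Median ≈ 50 + ((31.5 − 25) / 10) × 10 = 56.5000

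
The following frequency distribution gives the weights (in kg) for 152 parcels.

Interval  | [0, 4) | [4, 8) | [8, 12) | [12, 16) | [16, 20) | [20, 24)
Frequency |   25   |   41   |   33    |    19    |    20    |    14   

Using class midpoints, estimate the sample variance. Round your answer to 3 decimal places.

38.712

Midpoints: 2, 6, 10, 14, 18, 22
n = 152, Σfm = 1560, mean = 10.2632
Σfm² = 21856
Σf(m − x̄)² = Σfm² − (Σfm)²/n = 21856 − 1560²/152 = 5845.4737
Sample variance = 5845.4737 / 151 = 38.7117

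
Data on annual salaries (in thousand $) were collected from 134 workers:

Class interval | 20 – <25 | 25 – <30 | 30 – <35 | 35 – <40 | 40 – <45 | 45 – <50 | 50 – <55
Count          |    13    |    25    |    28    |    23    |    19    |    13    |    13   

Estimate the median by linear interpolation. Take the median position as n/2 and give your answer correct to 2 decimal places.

35.22

Cumulative frequencies: 13, 38, 66, 89, 108, 121, 134
n = 134; position = n/2 = 67.
This falls in the class 35 – <40: L = 35, F = 66, f = 23, h = 5.
Median ≈ 35 + ((67 − 66) / 23) × 5 = 35.2174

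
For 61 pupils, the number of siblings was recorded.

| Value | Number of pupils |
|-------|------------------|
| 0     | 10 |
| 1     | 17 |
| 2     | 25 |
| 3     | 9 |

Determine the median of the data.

2

Cumulative frequencies: 10, 27, 52, 61
n = 61, so the median is the value in position (n+1)/2 = 31.
Position 31 falls at value 2.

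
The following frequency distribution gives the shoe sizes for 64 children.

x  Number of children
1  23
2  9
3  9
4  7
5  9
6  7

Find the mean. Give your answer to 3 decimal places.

2.859

Values: 1, 2, 3, 4, 5, 6
Σfx = 23×1 + 9×2 + 9×3 + 7×4 + 9×5 + 7×6 = 183
n = Σf = 64
Mean = 183 / 64 = 2.8594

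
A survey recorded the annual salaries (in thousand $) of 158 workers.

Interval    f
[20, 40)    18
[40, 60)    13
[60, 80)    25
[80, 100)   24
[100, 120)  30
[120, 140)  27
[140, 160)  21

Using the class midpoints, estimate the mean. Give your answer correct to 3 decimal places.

Midpoints: 30, 50, 70, 90, 110, 130, 150
Σfm = 18×30 + 13×50 + 25×70 + 24×90 + 30×110 + 27×130 + 21×150 = 15060
n = Σf = 158
Mean = 15060 / 158 = 95.3165

95.316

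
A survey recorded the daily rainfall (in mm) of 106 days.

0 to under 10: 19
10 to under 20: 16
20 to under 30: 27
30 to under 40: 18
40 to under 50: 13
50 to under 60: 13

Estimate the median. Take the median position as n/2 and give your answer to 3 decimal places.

26.667

Cumulative frequencies: 19, 35, 62, 80, 93, 106
n = 106; position = n/2 = 53.
This falls in the class 20 to under 30: L = 20, F = 35, f = 27, h = 10.
Median ≈ 20 + ((53 − 35) / 27) × 10 = 26.6667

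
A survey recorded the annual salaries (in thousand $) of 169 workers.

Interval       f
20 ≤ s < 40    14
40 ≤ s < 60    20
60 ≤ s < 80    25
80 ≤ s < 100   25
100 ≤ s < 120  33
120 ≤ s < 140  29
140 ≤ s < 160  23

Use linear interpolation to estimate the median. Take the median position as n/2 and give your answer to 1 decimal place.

100.3

Cumulative frequencies: 14, 34, 59, 84, 117, 146, 169
n = 169; position = n/2 = 84.5.
This falls in the class 100 ≤ s < 120: L = 100, F = 84, f = 33, h = 20.
Median ≈ 100 + ((84.5 − 84) / 33) × 20 = 100.3030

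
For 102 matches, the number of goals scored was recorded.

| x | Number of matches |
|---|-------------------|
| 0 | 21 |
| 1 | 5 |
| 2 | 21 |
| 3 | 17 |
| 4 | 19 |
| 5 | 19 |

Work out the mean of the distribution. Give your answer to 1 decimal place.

2.6

Values: 0, 1, 2, 3, 4, 5
Σfx = 21×0 + 5×1 + 21×2 + 17×3 + 19×4 + 19×5 = 269
n = Σf = 102
Mean = 269 / 102 = 2.6373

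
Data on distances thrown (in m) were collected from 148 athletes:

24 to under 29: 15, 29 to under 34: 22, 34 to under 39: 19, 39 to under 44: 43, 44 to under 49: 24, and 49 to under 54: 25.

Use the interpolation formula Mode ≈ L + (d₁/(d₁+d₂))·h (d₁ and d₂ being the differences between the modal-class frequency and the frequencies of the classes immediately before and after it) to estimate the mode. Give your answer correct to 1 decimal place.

Modal class: 39 to under 44 (highest frequency 43).
d₁ = 43 − 19 = 24, d₂ = 43 − 24 = 19
Mode ≈ 39 + (24/(24+19)) × 5 = 39 + 2.7907 = 41.7907

41.8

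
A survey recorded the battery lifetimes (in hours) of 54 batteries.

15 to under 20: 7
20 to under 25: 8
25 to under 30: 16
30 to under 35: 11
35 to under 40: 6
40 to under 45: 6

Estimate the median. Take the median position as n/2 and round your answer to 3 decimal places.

28.750

Cumulative frequencies: 7, 15, 31, 42, 48, 54
n = 54; position = n/2 = 27.
This falls in the class 25 to under 30: L = 25, F = 15, f = 16, h = 5.
Median ≈ 25 + ((27 − 15) / 16) × 5 = 28.7500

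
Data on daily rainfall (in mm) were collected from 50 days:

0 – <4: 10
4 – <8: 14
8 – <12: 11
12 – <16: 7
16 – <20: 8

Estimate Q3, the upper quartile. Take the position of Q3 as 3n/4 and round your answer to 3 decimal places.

13.429

Cumulative frequencies: 10, 24, 35, 42, 50
n = 50; position = 3n/4 = 37.5.
This falls in the class 12 – <16: L = 12, F = 35, f = 7, h = 4.
Upper quartile ≈ 12 + ((37.5 − 35) / 7) × 4 = 13.4286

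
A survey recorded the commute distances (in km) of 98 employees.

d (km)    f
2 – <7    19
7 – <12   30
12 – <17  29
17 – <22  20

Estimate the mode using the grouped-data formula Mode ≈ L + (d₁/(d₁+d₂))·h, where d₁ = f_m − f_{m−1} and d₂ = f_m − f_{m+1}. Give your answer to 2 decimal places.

Modal class: 7 – <12 (highest frequency 30).
d₁ = 30 − 19 = 11, d₂ = 30 − 29 = 1
Mode ≈ 7 + (11/(11+1)) × 5 = 7 + 4.5833 = 11.5833

11.58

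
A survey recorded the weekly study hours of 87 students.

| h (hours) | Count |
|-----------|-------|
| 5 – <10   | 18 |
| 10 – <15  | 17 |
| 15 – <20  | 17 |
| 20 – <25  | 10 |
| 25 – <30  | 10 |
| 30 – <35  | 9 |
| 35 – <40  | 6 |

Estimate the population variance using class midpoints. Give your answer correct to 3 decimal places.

Midpoints: 7.5, 12.5, 17.5, 22.5, 27.5, 32.5, 37.5
n = 87, Σfm = 1662.5, mean = 19.1092
Σfm² = 39443.75
Σf(m − x̄)² = Σfm² − (Σfm)²/n = 39443.75 − 1662.5²/87 = 7674.7126
Population variance = 7674.7126 / 87 = 88.2151

88.215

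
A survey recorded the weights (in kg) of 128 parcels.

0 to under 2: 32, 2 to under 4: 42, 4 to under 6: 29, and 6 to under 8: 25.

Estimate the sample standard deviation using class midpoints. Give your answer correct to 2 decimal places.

Midpoints: 1, 3, 5, 7
n = 128, Σfm = 478, mean = 3.7344
Σfm² = 2360
Σf(m − x̄)² = Σfm² − (Σfm)²/n = 2360 − 478²/128 = 574.9688
Sample variance = 574.9688 / 127 = 4.5273
Standard deviation = √4.5273 = 2.1277

2.13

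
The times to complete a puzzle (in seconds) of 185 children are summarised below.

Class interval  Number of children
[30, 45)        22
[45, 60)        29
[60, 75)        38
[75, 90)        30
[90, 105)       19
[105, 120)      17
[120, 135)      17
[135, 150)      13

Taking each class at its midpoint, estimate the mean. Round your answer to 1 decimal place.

82.0

Midpoints: 37.5, 52.5, 67.5, 82.5, 97.5, 112.5, 127.5, 142.5
Σfm = 22×37.5 + 29×52.5 + 38×67.5 + 30×82.5 + 19×97.5 + 17×112.5 + 17×127.5 + 13×142.5 = 15172.5
n = Σf = 185
Mean = 15172.5 / 185 = 82.0135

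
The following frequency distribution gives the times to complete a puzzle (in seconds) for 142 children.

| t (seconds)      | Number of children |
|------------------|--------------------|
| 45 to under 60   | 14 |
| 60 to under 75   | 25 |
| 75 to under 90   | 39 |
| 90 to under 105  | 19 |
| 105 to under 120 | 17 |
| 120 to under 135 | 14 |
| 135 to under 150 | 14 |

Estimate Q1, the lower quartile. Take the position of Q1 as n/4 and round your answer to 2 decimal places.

Cumulative frequencies: 14, 39, 78, 97, 114, 128, 142
n = 142; position = n/4 = 35.5.
This falls in the class 60 to under 75: L = 60, F = 14, f = 25, h = 15.
Lower quartile ≈ 60 + ((35.5 − 14) / 25) × 15 = 72.9000

72.90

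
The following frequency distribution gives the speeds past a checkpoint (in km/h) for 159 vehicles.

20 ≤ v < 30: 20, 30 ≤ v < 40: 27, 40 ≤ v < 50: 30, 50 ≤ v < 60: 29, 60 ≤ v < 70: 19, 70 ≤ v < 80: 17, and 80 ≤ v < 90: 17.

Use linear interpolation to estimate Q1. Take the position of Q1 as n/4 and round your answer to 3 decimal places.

Cumulative frequencies: 20, 47, 77, 106, 125, 142, 159
n = 159; position = n/4 = 39.75.
This falls in the class 30 ≤ v < 40: L = 30, F = 20, f = 27, h = 10.
Lower quartile ≈ 30 + ((39.75 − 20) / 27) × 10 = 37.3148

37.315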